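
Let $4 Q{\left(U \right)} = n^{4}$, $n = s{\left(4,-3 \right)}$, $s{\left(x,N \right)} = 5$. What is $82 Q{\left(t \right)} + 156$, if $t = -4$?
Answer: $\frac{25937}{2} \approx 12969.0$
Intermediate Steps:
$n = 5$
$Q{\left(U \right)} = \frac{625}{4}$ ($Q{\left(U \right)} = \frac{5^{4}}{4} = \frac{1}{4} \cdot 625 = \frac{625}{4}$)
$82 Q{\left(t \right)} + 156 = 82 \cdot \frac{625}{4} + 156 = \frac{25625}{2} + 156 = \frac{25937}{2}$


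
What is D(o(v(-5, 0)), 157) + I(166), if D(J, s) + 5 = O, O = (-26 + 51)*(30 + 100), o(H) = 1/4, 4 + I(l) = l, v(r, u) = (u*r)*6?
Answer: 3407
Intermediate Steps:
v(r, u) = 6*r*u (v(r, u) = (r*u)*6 = 6*r*u)
I(l) = -4 + l
o(H) = ¼
O = 3250 (O = 25*130 = 3250)
D(J, s) = 3245 (D(J, s) = -5 + 3250 = 3245)
D(o(v(-5, 0)), 157) + I(166) = 3245 + (-4 + 166) = 3245 + 162 = 3407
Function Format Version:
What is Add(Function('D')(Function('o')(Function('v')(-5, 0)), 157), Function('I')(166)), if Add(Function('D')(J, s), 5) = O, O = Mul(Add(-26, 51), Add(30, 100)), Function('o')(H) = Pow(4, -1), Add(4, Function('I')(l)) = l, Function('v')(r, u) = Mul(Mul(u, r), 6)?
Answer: 3407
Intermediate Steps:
Function('v')(r, u) = Mul(6, r, u) (Function('v')(r, u) = Mul(Mul(r, u), 6) = Mul(6, r, u))
Function('I')(l) = Add(-4, l)
Function('o')(H) = Rational(1, 4)
O = 3250 (O = Mul(25, 130) = 3250)
Function('D')(J, s) = 3245 (Function('D')(J, s) = Add(-5, 3250) = 3245)
Add(Function('D')(Function('o')(Function('v')(-5, 0)), 157), Function('I')(166)) = Add(3245, Add(-4, 166)) = Add(3245, 162) = 3407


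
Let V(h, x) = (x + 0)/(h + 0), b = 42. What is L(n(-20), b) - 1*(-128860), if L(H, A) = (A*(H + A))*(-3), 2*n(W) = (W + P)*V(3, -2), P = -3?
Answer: 122602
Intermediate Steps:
V(h, x) = x/h
n(W) = 1 - W/3 (n(W) = ((W - 3)*(-2/3))/2 = ((-3 + W)*(-2*⅓))/2 = ((-3 + W)*(-⅔))/2 = (2 - 2*W/3)/2 = 1 - W/3)
L(H, A) = -3*A*(A + H) (L(H, A) = (A*(A + H))*(-3) = -3*A*(A + H))
L(n(-20), b) - 1*(-128860) = -3*42*(42 + (1 - ⅓*(-20))) - 1*(-128860) = -3*42*(42 + (1 + 20/3)) + 128860 = -3*42*(42 + 23/3) + 128860 = -3*42*149/3 + 128860 = -6258 + 128860 = 122602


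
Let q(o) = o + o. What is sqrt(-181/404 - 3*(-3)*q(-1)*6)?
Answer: I*sqrt(4425113)/202 ≈ 10.414*I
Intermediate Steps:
q(o) = 2*o
sqrt(-181/404 - 3*(-3)*q(-1)*6) = sqrt(-181/404 - 3*(-3)*2*(-1)*6) = sqrt(-181*1/404 - (-9)*(-2)*6) = sqrt(-181/404 - 1*18*6) = sqrt(-181/404 - 18*6) = sqrt(-181/404 - 108) = sqrt(-43813/404) = I*sqrt(4425113)/202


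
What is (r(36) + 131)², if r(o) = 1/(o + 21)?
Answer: 55771024/3249 ≈ 17166.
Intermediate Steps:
r(o) = 1/(21 + o)
(r(36) + 131)² = (1/(21 + 36) + 131)² = (1/57 + 131)² = (7468/57)² = 55771024/3249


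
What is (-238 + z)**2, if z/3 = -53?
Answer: 157609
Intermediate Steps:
z = -159 (z = 3*(-53) = -159)
(-238 + z)**2 = (-238 - 159)**2 = (-397)**2 = 157609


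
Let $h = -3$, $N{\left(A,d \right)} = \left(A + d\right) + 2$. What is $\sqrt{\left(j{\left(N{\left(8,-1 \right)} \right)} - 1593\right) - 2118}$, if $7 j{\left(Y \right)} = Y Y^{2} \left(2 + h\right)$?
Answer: $\frac{i \sqrt{186942}}{7} \approx 61.767 i$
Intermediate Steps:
$N{\left(A,d \right)} = 2 + A + d$
$j{\left(Y \right)} = - \frac{Y^{3}}{7}$ ($j{\left(Y \right)} = \frac{Y Y^{2} \left(2 - 3\right)}{7} = \frac{Y^{3} \left(-1\right)}{7} = \frac{\left(-1\right) Y^{3}}{7} = - \frac{Y^{3}}{7}$)
$\sqrt{\left(j{\left(N{\left(8,-1 \right)} \right)} - 1593\right) - 2118} = \sqrt{\left(- \frac{\left(2 + 8 - 1\right)^{3}}{7} - 1593\right) - 2118} = \sqrt{\left(- \frac{9^{3}}{7} - 1593\right) - 2118} = \sqrt{\left(\left(- \frac{1}{7}\right) 729 - 1593\right) - 2118} = \sqrt{\left(- \frac{729}{7} - 1593\right) - 2118} = \sqrt{- \frac{11880}{7} - 2118} = \sqrt{- \frac{26706}{7}} = \frac{i \sqrt{186942}}{7}$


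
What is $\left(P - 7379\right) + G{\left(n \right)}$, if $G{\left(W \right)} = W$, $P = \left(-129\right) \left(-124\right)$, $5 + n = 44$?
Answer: $8656$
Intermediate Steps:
$n = 39$ ($n = -5 + 44 = 39$)
$P = 15996$
$\left(P - 7379\right) + G{\left(n \right)} = \left(15996 - 7379\right) + 39 = 8617 + 39 = 8656$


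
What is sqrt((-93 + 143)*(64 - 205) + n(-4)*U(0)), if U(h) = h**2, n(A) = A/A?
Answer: 5*I*sqrt(282) ≈ 83.964*I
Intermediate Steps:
n(A) = 1
sqrt((-93 + 143)*(64 - 205) + n(-4)*U(0)) = sqrt((-93 + 143)*(64 - 205) + 1*0**2) = sqrt(50*(-141) + 1*0) = sqrt(-7050 + 0) = sqrt(-7050) = 5*I*sqrt(282)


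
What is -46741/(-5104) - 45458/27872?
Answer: 8365215/1111396 ≈ 7.5268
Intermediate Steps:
-46741/(-5104) - 45458/27872 = -46741*(-1/5104) - 45458*1/27872 = 46741/5104 - 22729/13936 = 8365215/1111396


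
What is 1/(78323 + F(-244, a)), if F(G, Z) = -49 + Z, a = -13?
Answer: 1/78261 ≈ 1.2778e-5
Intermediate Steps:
1/(78323 + F(-244, a)) = 1/(78323 + (-49 - 13)) = 1/(78323 - 62) = 1/78261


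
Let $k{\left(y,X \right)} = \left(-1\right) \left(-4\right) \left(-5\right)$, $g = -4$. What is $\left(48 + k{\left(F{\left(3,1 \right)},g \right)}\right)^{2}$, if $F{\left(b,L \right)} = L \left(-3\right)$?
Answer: $784$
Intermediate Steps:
$F{\left(b,L \right)} = - 3 L$
$k{\left(y,X \right)} = -20$ ($k{\left(y,X \right)} = 4 \left(-5\right) = -20$)
$\left(48 + k{\left(F{\left(3,1 \right)},g \right)}\right)^{2} = \left(48 - 20\right)^{2} = 28^{2} = 784$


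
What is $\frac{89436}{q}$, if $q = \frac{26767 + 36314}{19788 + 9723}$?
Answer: $\frac{293260644}{7009} \approx 41841.0$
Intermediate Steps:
$q = \frac{7009}{3279}$ ($q = \frac{63081}{29511} = 63081 \cdot \frac{1}{29511} = \frac{7009}{3279} \approx 2.1375$)
$\frac{89436}{q} = \frac{89436}{\frac{7009}{3279}} = 89436 \cdot \frac{3279}{7009} = \frac{293260644}{7009}$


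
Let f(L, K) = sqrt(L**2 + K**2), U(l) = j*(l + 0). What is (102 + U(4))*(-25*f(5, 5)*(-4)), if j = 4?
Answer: 59000*sqrt(2) ≈ 83439.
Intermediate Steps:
U(l) = 4*l (U(l) = 4*(l + 0) = 4*l)
f(L, K) = sqrt(K**2 + L**2)
(102 + U(4))*(-25*f(5, 5)*(-4)) = (102 + 4*4)*(-25*sqrt(5**2 + 5**2)*(-4)) = (102 + 16)*(-25*sqrt(25 + 25)*(-4)) = 118*(-25*sqrt(50)*(-4)) = 118*(-25*5*sqrt(2)*(-4)) = 118*(-(-500)*sqrt(2)) = 118*(500*sqrt(2)) = 59000*sqrt(2)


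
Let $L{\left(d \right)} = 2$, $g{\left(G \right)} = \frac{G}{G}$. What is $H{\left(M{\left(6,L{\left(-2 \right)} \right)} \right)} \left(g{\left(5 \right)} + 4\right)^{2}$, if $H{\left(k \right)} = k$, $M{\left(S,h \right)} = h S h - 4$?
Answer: $500$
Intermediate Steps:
$g{\left(G \right)} = 1$
$M{\left(S,h \right)} = -4 + S h^{2}$ ($M{\left(S,h \right)} = S h h - 4 = S h^{2} - 4 = -4 + S h^{2}$)
$H{\left(M{\left(6,L{\left(-2 \right)} \right)} \right)} \left(g{\left(5 \right)} + 4\right)^{2} = \left(-4 + 6 \cdot 2^{2}\right) \left(1 + 4\right)^{2} = \left(-4 + 6 \cdot 4\right) 5^{2} = \left(-4 + 24\right) 25 = 20 \cdot 25 = 500$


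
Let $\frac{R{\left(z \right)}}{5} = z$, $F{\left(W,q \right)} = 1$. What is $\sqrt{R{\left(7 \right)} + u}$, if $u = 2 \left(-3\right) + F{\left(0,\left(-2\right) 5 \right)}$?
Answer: $\sqrt{30} \approx 5.4772$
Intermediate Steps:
$R{\left(z \right)} = 5 z$
$u = -5$ ($u = 2 \left(-3\right) + 1 = -6 + 1 = -5$)
$\sqrt{R{\left(7 \right)} + u} = \sqrt{5 \cdot 7 - 5} = \sqrt{35 - 5} = \sqrt{30}$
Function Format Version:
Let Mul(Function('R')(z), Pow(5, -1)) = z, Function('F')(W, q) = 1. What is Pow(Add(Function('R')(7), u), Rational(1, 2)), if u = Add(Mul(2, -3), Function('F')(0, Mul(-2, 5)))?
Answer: Pow(30, Rational(1, 2)) ≈ 5.4772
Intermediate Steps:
Function('R')(z) = Mul(5, z)
u = -5 (u = Add(Mul(2, -3), 1) = Add(-6, 1) = -5)
Pow(Add(Function('R')(7), u), Rational(1, 2)) = Pow(Add(Mul(5, 7), -5), Rational(1, 2)) = Pow(Add(35, -5), Rational(1, 2)) = Pow(30, Rational(1, 2))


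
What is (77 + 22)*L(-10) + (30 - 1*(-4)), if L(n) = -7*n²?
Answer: -69266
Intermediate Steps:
(77 + 22)*L(-10) + (30 - 1*(-4)) = (77 + 22)*(-7*(-10)²) + (30 - 1*(-4)) = 99*(-7*100) + (30 + 4) = 99*(-700) + 34 = -69300 + 34 = -69266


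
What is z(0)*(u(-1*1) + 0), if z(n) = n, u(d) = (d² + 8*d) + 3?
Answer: 0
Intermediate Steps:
u(d) = 3 + d² + 8*d
z(0)*(u(-1*1) + 0) = 0*((3 + (-1*1)² + 8*(-1*1)) + 0) = 0*((3 + (-1)² + 8*(-1)) + 0) = 0*((3 + 1 - 8) + 0) = 0*(-4 + 0) = 0*(-4) = 0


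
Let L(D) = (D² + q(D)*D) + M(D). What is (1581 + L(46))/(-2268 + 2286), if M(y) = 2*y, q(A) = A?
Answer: 5905/18 ≈ 328.06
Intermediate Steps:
L(D) = 2*D + 2*D² (L(D) = (D² + D*D) + 2*D = (D² + D²) + 2*D = 2*D² + 2*D = 2*D + 2*D²)
(1581 + L(46))/(-2268 + 2286) = (1581 + 2*46*(1 + 46))/(-2268 + 2286) = (1581 + 2*46*47)/18 = (1581 + 4324)*(1/18) = 5905*(1/18) = 5905/18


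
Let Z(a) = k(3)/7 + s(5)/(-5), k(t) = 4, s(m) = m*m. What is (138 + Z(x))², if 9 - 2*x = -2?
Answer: 874225/49 ≈ 17841.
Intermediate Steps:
x = 11/2 (x = 9/2 - ½*(-2) = 9/2 + 1 = 11/2 ≈ 5.5000)
s(m) = m²
Z(a) = -31/7 (Z(a) = 4/7 + 5²/(-5) = 4*(⅐) + 25*(-⅕) = 4/7 - 5 = -31/7)
(138 + Z(x))² = (138 - 31/7)² = (935/7)² = 874225/49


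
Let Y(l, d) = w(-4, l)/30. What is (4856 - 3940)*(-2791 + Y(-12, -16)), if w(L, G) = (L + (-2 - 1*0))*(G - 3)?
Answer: -2553808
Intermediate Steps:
w(L, G) = (-3 + G)*(-2 + L) (w(L, G) = (L + (-2 + 0))*(-3 + G) = (L - 2)*(-3 + G) = (-2 + L)*(-3 + G) = (-3 + G)*(-2 + L))
Y(l, d) = ⅗ - l/5 (Y(l, d) = (6 - 3*(-4) - 2*l + l*(-4))/30 = (6 + 12 - 2*l - 4*l)*(1/30) = (18 - 6*l)*(1/30) = ⅗ - l/5)
(4856 - 3940)*(-2791 + Y(-12, -16)) = (4856 - 3940)*(-2791 + (⅗ - ⅕*(-12))) = 916*(-2791 + (⅗ + 12/5)) = 916*(-2791 + 3) = 916*(-2788) = -2553808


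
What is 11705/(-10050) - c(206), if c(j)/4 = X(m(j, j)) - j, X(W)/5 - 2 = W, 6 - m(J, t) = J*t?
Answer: 1707259499/2010 ≈ 8.4938e+5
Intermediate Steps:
m(J, t) = 6 - J*t
X(W) = 10 + 5*W
c(j) = 160 - 20*j² - 4*j (c(j) = 4*((10 + 5*(6 - j*j)) - j) = 4*((10 + 5*(6 - j²)) - j) = 4*((10 + (30 - 5*j²)) - j) = 4*((40 - 5*j²) - j) = 4*(40 - j - 5*j²) = 160 - 20*j² - 4*j)
11705/(-10050) - c(206) = 11705/(-10050) - (160 - 20*206² - 4*206) = 11705*(-1/10050) - (160 - 20*42436 - 824) = -2341/2010 - (160 - 848720 - 824) = -2341/2010 - 1*(-849384) = -2341/2010 + 849384 = 1707259499/2010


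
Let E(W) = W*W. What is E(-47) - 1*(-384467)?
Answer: 386676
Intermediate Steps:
E(W) = W**2
E(-47) - 1*(-384467) = (-47)**2 - 1*(-384467) = 2209 + 384467 = 386676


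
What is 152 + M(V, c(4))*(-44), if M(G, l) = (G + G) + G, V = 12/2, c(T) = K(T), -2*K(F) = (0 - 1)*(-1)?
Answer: -640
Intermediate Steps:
K(F) = -½ (K(F) = -(0 - 1)*(-1)/2 = -(-1)*(-1)/2 = -½*1 = -½)
c(T) = -½
V = 6 (V = 12*(½) = 6)
M(G, l) = 3*G (M(G, l) = 2*G + G = 3*G)
152 + M(V, c(4))*(-44) = 152 + (3*6)*(-44) = 152 + 18*(-44) = 152 - 792 = -640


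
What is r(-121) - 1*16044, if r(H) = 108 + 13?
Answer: -15923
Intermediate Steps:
r(H) = 121
r(-121) - 1*16044 = 121 - 1*16044 = 121 - 16044 = -15923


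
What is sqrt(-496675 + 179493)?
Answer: I*sqrt(317182) ≈ 563.19*I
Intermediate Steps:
sqrt(-496675 + 179493) = sqrt(-317182) = I*sqrt(317182)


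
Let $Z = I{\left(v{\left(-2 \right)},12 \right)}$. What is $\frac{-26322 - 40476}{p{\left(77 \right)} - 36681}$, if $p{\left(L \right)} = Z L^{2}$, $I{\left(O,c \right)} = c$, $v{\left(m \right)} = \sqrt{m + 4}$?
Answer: $- \frac{22266}{11489} \approx -1.938$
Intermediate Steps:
$v{\left(m \right)} = \sqrt{4 + m}$
$Z = 12$
$p{\left(L \right)} = 12 L^{2}$
$\frac{-26322 - 40476}{p{\left(77 \right)} - 36681} = \frac{-26322 - 40476}{12 \cdot 77^{2} - 36681} = - \frac{66798}{12 \cdot 5929 - 36681} = - \frac{66798}{71148 - 36681} = - \frac{66798}{34467} = \left(-66798\right) \frac{1}{34467} = - \frac{22266}{11489}$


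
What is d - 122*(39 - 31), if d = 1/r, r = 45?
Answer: -43919/45 ≈ -975.98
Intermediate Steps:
d = 1/45 ≈ 0.022222
d - 122*(39 - 31) = 1/45 - 122*(39 - 31) = 1/45 - 122*8 = 1/45 - 976 = -43919/45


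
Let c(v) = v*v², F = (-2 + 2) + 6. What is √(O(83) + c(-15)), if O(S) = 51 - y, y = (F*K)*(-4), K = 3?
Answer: 2*I*√813 ≈ 57.026*I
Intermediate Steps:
F = 6 (F = 0 + 6 = 6)
y = -72 (y = (6*3)*(-4) = 18*(-4) = -72)
c(v) = v³
O(S) = 123 (O(S) = 51 - 1*(-72) = 51 + 72 = 123)
√(O(83) + c(-15)) = √(123 + (-15)³) = √(123 - 3375) = √(-3252) = 2*I*√813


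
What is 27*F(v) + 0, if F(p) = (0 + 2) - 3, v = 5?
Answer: -27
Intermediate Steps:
F(p) = -1 (F(p) = 2 - 3 = -1)
27*F(v) + 0 = 27*(-1) + 0 = -27 + 0 = -27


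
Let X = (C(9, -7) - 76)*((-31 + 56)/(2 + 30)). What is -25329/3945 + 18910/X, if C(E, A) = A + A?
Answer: -16294591/59175 ≈ -275.36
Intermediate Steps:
C(E, A) = 2*A
X = -1125/16 (X = (2*(-7) - 76)*((-31 + 56)/(2 + 30)) = (-14 - 76)*(25/32) = -2250/32 = -90*25/32 = -1125/16 ≈ -70.313)
-25329/3945 + 18910/X = -25329/3945 + 18910/(-1125/16) = -25329*1/3945 + 18910*(-16/1125) = -8443/1315 - 60512/225 = -16294591/59175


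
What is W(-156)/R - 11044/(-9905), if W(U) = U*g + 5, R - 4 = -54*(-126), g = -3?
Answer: 79872617/67433240 ≈ 1.1845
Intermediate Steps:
R = 6808 (R = 4 - 54*(-126) = 4 + 6804 = 6808)
W(U) = 5 - 3*U (W(U) = U*(-3) + 5 = -3*U + 5 = 5 - 3*U)
W(-156)/R - 11044/(-9905) = (5 - 3*(-156))/6808 - 11044/(-9905) = (5 + 468)*(1/6808) - 11044*(-1/9905) = 473*(1/6808) + 11044/9905 = 473/6808 + 11044/9905 = 79872617/67433240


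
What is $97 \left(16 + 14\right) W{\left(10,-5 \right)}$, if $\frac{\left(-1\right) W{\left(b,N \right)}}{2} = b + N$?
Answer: $-29100$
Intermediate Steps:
$W{\left(b,N \right)} = - 2 N - 2 b$ ($W{\left(b,N \right)} = - 2 \left(b + N\right) = - 2 \left(N + b\right) = - 2 N - 2 b$)
$97 \left(16 + 14\right) W{\left(10,-5 \right)} = 97 \left(16 + 14\right) \left(\left(-2\right) \left(-5\right) - 20\right) = 97 \cdot 30 \left(10 - 20\right) = 2910 \left(-10\right) = -29100$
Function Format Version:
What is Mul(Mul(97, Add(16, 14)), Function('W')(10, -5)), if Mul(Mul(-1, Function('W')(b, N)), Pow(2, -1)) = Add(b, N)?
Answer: -29100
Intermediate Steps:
Function('W')(b, N) = Add(Mul(-2, N), Mul(-2, b)) (Function('W')(b, N) = Mul(-2, Add(b, N)) = Mul(-2, Add(N, b)) = Add(Mul(-2, N), Mul(-2, b)))
Mul(Mul(97, Add(16, 14)), Function('W')(10, -5)) = Mul(Mul(97, Add(16, 14)), Add(Mul(-2, -5), Mul(-2, 10))) = Mul(Mul(97, 30), Add(10, -20)) = Mul(2910, -10) = -29100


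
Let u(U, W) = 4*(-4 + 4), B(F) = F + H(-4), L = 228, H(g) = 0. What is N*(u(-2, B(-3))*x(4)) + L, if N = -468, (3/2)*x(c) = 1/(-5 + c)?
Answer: 228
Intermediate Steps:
x(c) = 2/(3*(-5 + c))
B(F) = F (B(F) = F + 0 = F)
u(U, W) = 0 (u(U, W) = 4*0 = 0)
N*(u(-2, B(-3))*x(4)) + L = -0*2/(3*(-5 + 4)) + 228 = -0*(2/3)/(-1) + 228 = -0*(2/3)*(-1) + 228 = -0*(-2)/3 + 228 = -468*0 + 228 = 0 + 228 = 228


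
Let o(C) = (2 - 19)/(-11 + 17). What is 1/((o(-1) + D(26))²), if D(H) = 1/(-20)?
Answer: 3600/29929 ≈ 0.12028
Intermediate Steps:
D(H) = -1/20
o(C) = -17/6
1/((o(-1) + D(26))²) = 1/((-17/6 - 1/20)²) = 1/((-173/60)²) = 1/(29929/3600) = 3600/29929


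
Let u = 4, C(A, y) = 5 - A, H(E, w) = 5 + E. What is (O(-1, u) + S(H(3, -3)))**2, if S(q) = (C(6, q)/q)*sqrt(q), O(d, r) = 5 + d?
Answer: (16 - sqrt(2))**2/16 ≈ 13.297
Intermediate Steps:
S(q) = -1/sqrt(q) (S(q) = ((5 - 1*6)/q)*sqrt(q) = ((5 - 6)/q)*sqrt(q) = (-1/q)*sqrt(q) = -1/sqrt(q))
(O(-1, u) + S(H(3, -3)))**2 = ((5 - 1) - 1/sqrt(5 + 3))**2 = (4 - 1/sqrt(8))**2 = (4 - sqrt(2)/4)**2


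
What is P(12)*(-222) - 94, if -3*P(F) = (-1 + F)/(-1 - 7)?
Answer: -783/4 ≈ -195.75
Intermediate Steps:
P(F) = -1/24 + F/24 (P(F) = -(-1 + F)/(3*(-1 - 7)) = -(-1 + F)/(3*(-8)) = -(-1 + F)*(-1)/(3*8) = -(⅛ - F/8)/3 = -1/24 + F/24)
P(12)*(-222) - 94 = (-1/24 + (1/24)*12)*(-222) - 94 = (-1/24 + ½)*(-222) - 94 = (11/24)*(-222) - 94 = -407/4 - 94 = -783/4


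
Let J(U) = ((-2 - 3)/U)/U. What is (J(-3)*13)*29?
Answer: -1885/9 ≈ -209.44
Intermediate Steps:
J(U) = -5/U**2 (J(U) = (-5/U)/U = -5/U**2)
(J(-3)*13)*29 = (-5/(-3)**2*13)*29 = (-5*1/9*13)*29 = -5/9*13*29 = -65/9*29 = -1885/9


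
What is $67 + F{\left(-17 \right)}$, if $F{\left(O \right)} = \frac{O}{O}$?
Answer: $68$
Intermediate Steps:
$F{\left(O \right)} = 1$
$67 + F{\left(-17 \right)} = 67 + 1 = 68$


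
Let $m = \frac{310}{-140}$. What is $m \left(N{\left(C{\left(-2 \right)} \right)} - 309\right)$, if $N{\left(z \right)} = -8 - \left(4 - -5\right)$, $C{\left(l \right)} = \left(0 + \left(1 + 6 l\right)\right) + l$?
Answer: $\frac{5053}{7} \approx 721.86$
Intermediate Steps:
$m = - \frac{31}{14}$ ($m = 310 \left(- \frac{1}{140}\right) = - \frac{31}{14} \approx -2.2143$)
$C{\left(l \right)} = 1 + 7 l$ ($C{\left(l \right)} = \left(1 + 6 l\right) + l = 1 + 7 l$)
$N{\left(z \right)} = -17$ ($N{\left(z \right)} = -8 - \left(4 + 5\right) = -8 - 9 = -17$)
$m \left(N{\left(C{\left(-2 \right)} \right)} - 309\right) = - \frac{31 \left(-17 - 309\right)}{14} = \left(- \frac{31}{14}\right) \left(-326\right) = \frac{5053}{7}$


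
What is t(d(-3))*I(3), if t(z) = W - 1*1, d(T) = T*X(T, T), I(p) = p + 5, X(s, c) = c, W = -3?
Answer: -32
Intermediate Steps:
I(p) = 5 + p
d(T) = T² (d(T) = T*T = T²)
t(z) = -4 (t(z) = -3 - 1*1 = -3 - 1 = -4)
t(d(-3))*I(3) = -4*(5 + 3) = -4*8 = -32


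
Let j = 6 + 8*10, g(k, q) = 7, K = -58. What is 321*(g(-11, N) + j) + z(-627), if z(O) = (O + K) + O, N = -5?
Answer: 28541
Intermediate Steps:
j = 86 (j = 6 + 80 = 86)
z(O) = -58 + 2*O (z(O) = (O - 58) + O = (-58 + O) + O = -58 + 2*O)
321*(g(-11, N) + j) + z(-627) = 321*(7 + 86) + (-58 + 2*(-627)) = 321*93 + (-58 - 1254) = 29853 - 1312 = 28541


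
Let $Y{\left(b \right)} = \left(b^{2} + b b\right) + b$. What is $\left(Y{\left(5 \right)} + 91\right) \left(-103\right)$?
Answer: $-15038$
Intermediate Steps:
$Y{\left(b \right)} = b + 2 b^{2}$ ($Y{\left(b \right)} = \left(b^{2} + b^{2}\right) + b = 2 b^{2} + b = b + 2 b^{2}$)
$\left(Y{\left(5 \right)} + 91\right) \left(-103\right) = \left(5 \left(1 + 2 \cdot 5\right) + 91\right) \left(-103\right) = \left(5 \left(1 + 10\right) + 91\right) \left(-103\right) = \left(5 \cdot 11 + 91\right) \left(-103\right) = \left(55 + 91\right) \left(-103\right) = 146 \left(-103\right) = -15038$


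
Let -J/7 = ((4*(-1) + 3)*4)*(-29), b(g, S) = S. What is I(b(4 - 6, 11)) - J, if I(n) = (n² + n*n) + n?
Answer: 1065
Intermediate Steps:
I(n) = n + 2*n² (I(n) = (n² + n²) + n = 2*n² + n = n + 2*n²)
J = -812 (J = -7*(4*(-1) + 3)*4*(-29) = -7*(-4 + 3)*4*(-29) = -7*(-1*4)*(-29) = -(-28)*(-29) = -7*116 = -812)
I(b(4 - 6, 11)) - J = 11*(1 + 2*11) - 1*(-812) = 11*(1 + 22) + 812 = 11*23 + 812 = 253 + 812 = 1065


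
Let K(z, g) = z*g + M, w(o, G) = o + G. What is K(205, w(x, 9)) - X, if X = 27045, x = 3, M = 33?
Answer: -24552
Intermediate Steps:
w(o, G) = G + o
K(z, g) = 33 + g*z (K(z, g) = z*g + 33 = g*z + 33 = 33 + g*z)
K(205, w(x, 9)) - X = (33 + (9 + 3)*205) - 1*27045 = (33 + 12*205) - 27045 = (33 + 2460) - 27045 = 2493 - 27045 = -24552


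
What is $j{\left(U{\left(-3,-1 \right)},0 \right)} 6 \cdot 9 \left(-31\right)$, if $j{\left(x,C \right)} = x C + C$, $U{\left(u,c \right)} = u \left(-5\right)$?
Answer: $0$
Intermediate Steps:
$U{\left(u,c \right)} = - 5 u$
$j{\left(x,C \right)} = C + C x$ ($j{\left(x,C \right)} = C x + C = C + C x$)
$j{\left(U{\left(-3,-1 \right)},0 \right)} 6 \cdot 9 \left(-31\right) = 0 \left(1 - -15\right) 6 \cdot 9 \left(-31\right) = 0 \left(1 + 15\right) 54 \left(-31\right) = 0 \cdot 16 \cdot 54 \left(-31\right) = 0 \cdot 54 \left(-31\right) = 0 \left(-31\right) = 0$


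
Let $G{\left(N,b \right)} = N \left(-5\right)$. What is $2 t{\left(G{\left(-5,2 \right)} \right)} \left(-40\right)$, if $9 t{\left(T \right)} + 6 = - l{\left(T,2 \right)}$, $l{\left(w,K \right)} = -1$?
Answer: $\frac{400}{9} \approx 44.444$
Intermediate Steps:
$G{\left(N,b \right)} = - 5 N$
$t{\left(T \right)} = - \frac{5}{9}$ ($t{\left(T \right)} = - \frac{2}{3} + \frac{\left(-1\right) \left(-1\right)}{9} = - \frac{2}{3} + \frac{1}{9} \cdot 1 = - \frac{2}{3} + \frac{1}{9} = - \frac{5}{9}$)
$2 t{\left(G{\left(-5,2 \right)} \right)} \left(-40\right) = 2 \left(- \frac{5}{9}\right) \left(-40\right) = \left(- \frac{10}{9}\right) \left(-40\right) = \frac{400}{9}$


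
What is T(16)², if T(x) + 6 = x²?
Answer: 62500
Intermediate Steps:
T(x) = -6 + x²
T(16)² = (-6 + 16²)² = (-6 + 256)² = 250² = 62500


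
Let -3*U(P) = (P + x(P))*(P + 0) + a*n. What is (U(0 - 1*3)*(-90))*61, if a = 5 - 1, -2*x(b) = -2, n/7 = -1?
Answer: -40260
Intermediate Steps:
n = -7 (n = 7*(-1) = -7)
x(b) = 1 (x(b) = -1/2*(-2) = 1)
a = 4
U(P) = 28/3 - P*(1 + P)/3 (U(P) = -((P + 1)*(P + 0) + 4*(-7))/3 = -((1 + P)*P - 28)/3 = -(P*(1 + P) - 28)/3 = -(-28 + P*(1 + P))/3 = 28/3 - P*(1 + P)/3)
(U(0 - 1*3)*(-90))*61 = ((28/3 - (0 - 1*3)/3 - (0 - 1*3)**2/3)*(-90))*61 = ((28/3 - (0 - 3)/3 - (0 - 3)**2/3)*(-90))*61 = ((28/3 - 1/3*(-3) - 1/3*(-3)**2)*(-90))*61 = ((28/3 + 1 - 1/3*9)*(-90))*61 = ((28/3 + 1 - 3)*(-90))*61 = ((22/3)*(-90))*61 = -660*61 = -40260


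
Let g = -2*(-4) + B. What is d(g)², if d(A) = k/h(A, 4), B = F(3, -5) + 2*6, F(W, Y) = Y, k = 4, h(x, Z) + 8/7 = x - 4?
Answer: 784/4761 ≈ 0.16467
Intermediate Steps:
h(x, Z) = -36/7 + x (h(x, Z) = -8/7 + (x - 4) = -8/7 + (-4 + x) = -36/7 + x)
B = 7 (B = -5 + 2*6 = -5 + 12 = 7)
g = 15 (g = -2*(-4) + 7 = 8 + 7 = 15)
d(A) = 4/(-36/7 + A)
d(g)² = (28/(-36 + 7*15))² = (28/(-36 + 105))² = (28/69)² = 784/4761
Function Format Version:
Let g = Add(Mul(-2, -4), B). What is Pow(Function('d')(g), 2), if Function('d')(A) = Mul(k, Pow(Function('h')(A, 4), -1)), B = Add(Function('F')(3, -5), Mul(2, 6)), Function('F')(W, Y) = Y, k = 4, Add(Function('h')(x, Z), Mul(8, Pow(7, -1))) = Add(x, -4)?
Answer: Rational(784, 4761) ≈ 0.16467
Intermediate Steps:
Function('h')(x, Z) = Add(Rational(-36, 7), x) (Function('h')(x, Z) = Add(Rational(-8, 7), Add(x, -4)) = Add(Rational(-8, 7), Add(-4, x)) = Add(Rational(-36, 7), x))
B = 7 (B = Add(-5, Mul(2, 6)) = Add(-5, 12) = 7)
g = 15 (g = Add(Mul(-2, -4), 7) = Add(8, 7) = 15)
Function('d')(A) = Mul(4, Pow(Add(Rational(-36, 7), A), -1))
Pow(Function('d')(g), 2) = Pow(Mul(28, Pow(Add(-36, Mul(7, 15)), -1)), 2) = Pow(Mul(28, Pow(Add(-36, 105), -1)), 2) = Pow(Mul(28, Pow(69, -1)), 2) = Pow(Mul(28, Rational(1, 69)), 2) = Pow(Rational(28, 69), 2) = Rational(784, 4761)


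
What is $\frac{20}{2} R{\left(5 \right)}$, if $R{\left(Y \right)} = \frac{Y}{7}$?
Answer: $\frac{50}{7} \approx 7.1429$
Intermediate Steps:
$R{\left(Y \right)} = \frac{Y}{7}$ ($R{\left(Y \right)} = Y \frac{1}{7} = \frac{Y}{7}$)
$\frac{20}{2} R{\left(5 \right)} = \frac{20}{2} \cdot \frac{1}{7} \cdot 5 = 20 \cdot \frac{1}{2} \cdot \frac{5}{7} = 10 \cdot \frac{5}{7} = \frac{50}{7}$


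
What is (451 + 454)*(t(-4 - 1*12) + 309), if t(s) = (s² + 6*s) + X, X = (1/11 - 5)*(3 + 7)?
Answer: 4180195/11 ≈ 3.8002e+5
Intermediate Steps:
X = -540/11 (X = (1/11 - 5)*10 = -54/11*10 = -540/11 ≈ -49.091)
t(s) = -540/11 + s² + 6*s (t(s) = (s² + 6*s) - 540/11 = -540/11 + s² + 6*s)
(451 + 454)*(t(-4 - 1*12) + 309) = (451 + 454)*((-540/11 + (-4 - 1*12)² + 6*(-4 - 1*12)) + 309) = 905*((-540/11 + (-4 - 12)² + 6*(-4 - 12)) + 309) = 905*((-540/11 + (-16)² + 6*(-16)) + 309) = 905*((-540/11 + 256 - 96) + 309) = 905*(1220/11 + 309) = 905*(4619/11) = 4180195/11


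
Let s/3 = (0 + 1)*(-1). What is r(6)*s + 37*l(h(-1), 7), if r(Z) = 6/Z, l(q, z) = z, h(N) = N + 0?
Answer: 256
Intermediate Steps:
h(N) = N
s = -3 (s = 3*((0 + 1)*(-1)) = 3*(1*(-1)) = 3*(-1) = -3)
r(6)*s + 37*l(h(-1), 7) = (6/6)*(-3) + 37*7 = (6*(⅙))*(-3) + 259 = 1*(-3) + 259 = -3 + 259 = 256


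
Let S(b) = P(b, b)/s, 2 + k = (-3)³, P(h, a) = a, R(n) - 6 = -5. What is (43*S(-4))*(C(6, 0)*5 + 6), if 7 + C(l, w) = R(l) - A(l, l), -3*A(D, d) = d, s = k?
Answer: -2408/29 ≈ -83.034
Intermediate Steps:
R(n) = 1 (R(n) = 6 - 5 = 1)
k = -29 (k = -2 + (-3)³ = -2 - 27 = -29)
s = -29
A(D, d) = -d/3
C(l, w) = -6 + l/3 (C(l, w) = -7 + (1 - (-1)*l/3) = -7 + (1 + l/3) = -6 + l/3)
S(b) = -b/29 (S(b) = b/(-29) = b*(-1/29) = -b/29)
(43*S(-4))*(C(6, 0)*5 + 6) = (43*(-1/29*(-4)))*((-6 + (⅓)*6)*5 + 6) = (43*(4/29))*((-6 + 2)*5 + 6) = 172*(-4*5 + 6)/29 = 172*(-20 + 6)/29 = (172/29)*(-14) = -2408/29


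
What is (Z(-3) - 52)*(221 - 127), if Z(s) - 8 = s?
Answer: -4418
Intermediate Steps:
Z(s) = 8 + s
(Z(-3) - 52)*(221 - 127) = ((8 - 3) - 52)*(221 - 127) = (5 - 52)*94 = -47*94 = -4418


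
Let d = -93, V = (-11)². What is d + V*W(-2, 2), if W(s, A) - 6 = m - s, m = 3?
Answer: 1238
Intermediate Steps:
W(s, A) = 9 - s (W(s, A) = 6 + (3 - s) = 9 - s)
V = 121
d + V*W(-2, 2) = -93 + 121*(9 - 1*(-2)) = -93 + 121*(9 + 2) = -93 + 121*11 = -93 + 1331 = 1238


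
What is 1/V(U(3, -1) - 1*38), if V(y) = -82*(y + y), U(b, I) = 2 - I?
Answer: 1/5740 ≈ 0.00017422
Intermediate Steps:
V(y) = -164*y
1/V(U(3, -1) - 1*38) = 1/(-164*((2 - 1*(-1)) - 1*38)) = 1/(-164*((2 + 1) - 38)) = 1/(-164*(3 - 38)) = 1/(-164*(-35)) = 1/5740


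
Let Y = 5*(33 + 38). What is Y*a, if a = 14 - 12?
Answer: 710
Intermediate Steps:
Y = 355 (Y = 5*71 = 355)
a = 2
Y*a = 355*2 = 710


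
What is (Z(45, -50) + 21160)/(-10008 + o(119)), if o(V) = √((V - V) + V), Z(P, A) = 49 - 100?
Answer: -211258872/100159945 - 21109*√119/100159945 ≈ -2.1115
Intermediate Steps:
Z(P, A) = -51
o(V) = √V (o(V) = √(0 + V) = √V)
(Z(45, -50) + 21160)/(-10008 + o(119)) = (-51 + 21160)/(-10008 + √119) = 21109/(-10008 + √119)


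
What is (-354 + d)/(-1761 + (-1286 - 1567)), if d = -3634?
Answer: 1994/2307 ≈ 0.86433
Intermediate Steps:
(-354 + d)/(-1761 + (-1286 - 1567)) = (-354 - 3634)/(-1761 + (-1286 - 1567)) = -3988/(-1761 - 2853) = -3988/(-4614) = -3988*(-1/4614) = 1994/2307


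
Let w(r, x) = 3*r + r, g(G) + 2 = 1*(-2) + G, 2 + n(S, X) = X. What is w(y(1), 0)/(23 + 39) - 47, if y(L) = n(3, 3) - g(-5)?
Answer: -1437/31 ≈ -46.355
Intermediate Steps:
n(S, X) = -2 + X
g(G) = -4 + G (g(G) = -2 + (1*(-2) + G) = -2 + (-2 + G) = -4 + G)
y(L) = 10 (y(L) = (-2 + 3) - (-4 - 5) = 1 - 1*(-9) = 1 + 9 = 10)
w(r, x) = 4*r
w(y(1), 0)/(23 + 39) - 47 = (4*10)/(23 + 39) - 47 = 40/62 - 47 = 40*(1/62) - 47 = 20/31 - 47 = -1437/31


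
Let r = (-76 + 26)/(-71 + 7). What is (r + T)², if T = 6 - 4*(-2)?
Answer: 223729/1024 ≈ 218.49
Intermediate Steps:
T = 14 (T = 6 + 8 = 14)
r = 25/32 (r = -50/(-64) = -50*(-1/64) = 25/32 ≈ 0.78125)
(r + T)² = (25/32 + 14)² = (473/32)² = 223729/1024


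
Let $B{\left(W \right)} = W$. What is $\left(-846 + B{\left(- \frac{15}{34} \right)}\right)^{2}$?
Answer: $\frac{828230841}{1156} \approx 7.1646 \cdot 10^{5}$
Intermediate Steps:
$\left(-846 + B{\left(- \frac{15}{34} \right)}\right)^{2} = \left(-846 - \frac{15}{34}\right)^{2} = \left(- \frac{28779}{34}\right)^{2} = \frac{828230841}{1156}$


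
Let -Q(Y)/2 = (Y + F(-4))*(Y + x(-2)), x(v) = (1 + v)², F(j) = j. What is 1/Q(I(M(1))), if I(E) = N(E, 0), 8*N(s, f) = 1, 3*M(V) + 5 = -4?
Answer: 32/279 ≈ 0.11470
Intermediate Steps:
M(V) = -3 (M(V) = -5/3 + (⅓)*(-4) = -5/3 - 4/3 = -3)
N(s, f) = ⅛ (N(s, f) = (⅛)*1 = ⅛)
I(E) = ⅛
Q(Y) = -2*(1 + Y)*(-4 + Y) (Q(Y) = -2*(Y - 4)*(Y + (1 - 2)²) = -2*(-4 + Y)*(Y + (-1)²) = -2*(-4 + Y)*(Y + 1) = -2*(-4 + Y)*(1 + Y) = -2*(1 + Y)*(-4 + Y))
1/Q(I(M(1))) = 1/(8 - 2*(⅛)² + 6*(⅛)) = 1/(8 - 2*1/64 + ¾) = 1/(8 - 1/32 + ¾) = 1/(279/32) = 32/279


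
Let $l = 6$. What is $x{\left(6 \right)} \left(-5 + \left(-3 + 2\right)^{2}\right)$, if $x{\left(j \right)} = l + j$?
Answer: $-48$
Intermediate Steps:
$x{\left(j \right)} = 6 + j$
$x{\left(6 \right)} \left(-5 + \left(-3 + 2\right)^{2}\right) = \left(6 + 6\right) \left(-5 + \left(-3 + 2\right)^{2}\right) = 12 \left(-5 + \left(-1\right)^{2}\right) = 12 \left(-5 + 1\right) = 12 \left(-4\right) = -48$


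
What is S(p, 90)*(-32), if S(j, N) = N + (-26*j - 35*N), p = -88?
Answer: 24704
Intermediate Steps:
S(j, N) = -34*N - 26*j (S(j, N) = N + (-35*N - 26*j) = -34*N - 26*j)
S(p, 90)*(-32) = (-34*90 - 26*(-88))*(-32) = (-3060 + 2288)*(-32) = -772*(-32) = 24704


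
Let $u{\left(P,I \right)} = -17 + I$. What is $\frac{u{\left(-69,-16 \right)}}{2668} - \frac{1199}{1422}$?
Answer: $- \frac{1622929}{1896948} \approx -0.85555$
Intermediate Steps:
$\frac{u{\left(-69,-16 \right)}}{2668} - \frac{1199}{1422} = \frac{-17 - 16}{2668} - \frac{1199}{1422} = \left(-33\right) \frac{1}{2668} - \frac{1199}{1422} = - \frac{33}{2668} - \frac{1199}{1422} = - \frac{1622929}{1896948}$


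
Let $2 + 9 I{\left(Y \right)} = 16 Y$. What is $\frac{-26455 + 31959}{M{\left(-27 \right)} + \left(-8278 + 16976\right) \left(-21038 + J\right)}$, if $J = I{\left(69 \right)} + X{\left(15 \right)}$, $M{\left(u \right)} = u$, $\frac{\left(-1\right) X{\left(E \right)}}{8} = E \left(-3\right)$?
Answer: $- \frac{49536}{1609130243} \approx -3.0784 \cdot 10^{-5}$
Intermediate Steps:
$X{\left(E \right)} = 24 E$ ($X{\left(E \right)} = - 8 E \left(-3\right) = - 8 \left(- 3 E\right) = 24 E$)
$I{\left(Y \right)} = - \frac{2}{9} + \frac{16 Y}{9}$
$J = \frac{4342}{9}$ ($J = \left(- \frac{2}{9} + \frac{16}{9} \cdot 69\right) + 24 \cdot 15 = \left(- \frac{2}{9} + \frac{368}{3}\right) + 360 = \frac{1102}{9} + 360 = \frac{4342}{9} \approx 482.44$)
$\frac{-26455 + 31959}{M{\left(-27 \right)} + \left(-8278 + 16976\right) \left(-21038 + J\right)} = \frac{-26455 + 31959}{-27 + \left(-8278 + 16976\right) \left(-21038 + \frac{4342}{9}\right)} = \frac{5504}{-27 + 8698 \left(- \frac{185000}{9}\right)} = \frac{5504}{-27 - \frac{1609130000}{9}} = \frac{5504}{- \frac{1609130243}{9}} = 5504 \left(- \frac{9}{1609130243}\right) = - \frac{49536}{1609130243}$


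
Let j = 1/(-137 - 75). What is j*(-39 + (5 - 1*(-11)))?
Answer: 23/212 ≈ 0.10849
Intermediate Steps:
j = -1/212 (j = 1/(-212) = -1/212 ≈ -0.0047170)
j*(-39 + (5 - 1*(-11))) = -(-39 + (5 - 1*(-11)))/212 = -(-39 + (5 + 11))/212 = -(-39 + 16)/212 = -1/212*(-23) = 23/212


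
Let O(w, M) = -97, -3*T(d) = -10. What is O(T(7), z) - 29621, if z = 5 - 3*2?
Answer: -29718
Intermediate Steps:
z = -1 (z = 5 - 6 = -1)
T(d) = 10/3 (T(d) = -⅓*(-10) = 10/3)
O(T(7), z) - 29621 = -97 - 29621 = -29718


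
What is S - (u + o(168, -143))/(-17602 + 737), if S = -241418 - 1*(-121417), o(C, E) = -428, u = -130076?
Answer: -2023947369/16865 ≈ -1.2001e+5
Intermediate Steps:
S = -120001 (S = -241418 + 121417 = -120001)
S - (u + o(168, -143))/(-17602 + 737) = -120001 - (-130076 - 428)/(-17602 + 737) = -120001 - (-130504)/(-16865) = -120001 - (-130504)*(-1)/16865 = -120001 - 1*130504/16865 = -120001 - 130504/16865 = -2023947369/16865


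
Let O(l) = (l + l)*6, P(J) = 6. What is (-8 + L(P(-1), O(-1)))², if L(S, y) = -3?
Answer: 121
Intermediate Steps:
O(l) = 12*l (O(l) = (2*l)*6 = 12*l)
(-8 + L(P(-1), O(-1)))² = (-8 - 3)² = (-11)² = 121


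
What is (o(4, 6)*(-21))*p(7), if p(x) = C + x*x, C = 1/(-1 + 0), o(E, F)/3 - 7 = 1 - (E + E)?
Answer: 0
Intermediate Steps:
o(E, F) = 24 - 6*E (o(E, F) = 21 + 3*(1 - (E + E)) = 21 + 3*(1 - 2*E) = 21 + (3 - 6*E) = 24 - 6*E)
C = -1 (C = 1/(-1) = -1)
p(x) = -1 + x² (p(x) = -1 + x*x = -1 + x²)
(o(4, 6)*(-21))*p(7) = ((24 - 6*4)*(-21))*(-1 + 7²) = ((24 - 24)*(-21))*(-1 + 49) = (0*(-21))*48 = 0*48 = 0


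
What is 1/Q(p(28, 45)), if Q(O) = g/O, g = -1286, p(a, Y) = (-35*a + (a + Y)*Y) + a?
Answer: -2333/1286 ≈ -1.8142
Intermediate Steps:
p(a, Y) = -34*a + Y*(Y + a) (p(a, Y) = (-35*a + (Y + a)*Y) + a = (-35*a + Y*(Y + a)) + a = -34*a + Y*(Y + a))
Q(O) = -1286/O
1/Q(p(28, 45)) = 1/(-1286/(45² - 34*28 + 45*28)) = 1/(-1286/(2025 - 952 + 1260)) = 1/(-1286/2333) = -2333/1286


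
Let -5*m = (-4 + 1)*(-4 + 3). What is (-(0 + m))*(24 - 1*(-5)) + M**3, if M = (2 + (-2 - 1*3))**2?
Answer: 3732/5 ≈ 746.40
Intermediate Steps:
m = -3/5 (m = -(-4 + 1)*(-4 + 3)/5 = -(-3)*(-1)/5 = -1/5*3 = -3/5 ≈ -0.60000)
M = 9 (M = (2 + (-2 - 3))**2 = (2 - 5)**2 = (-3)**2 = 9)
(-(0 + m))*(24 - 1*(-5)) + M**3 = (-(0 - 3/5))*(24 - 1*(-5)) + 9**3 = (-1*(-3/5))*(24 + 5) + 729 = (3/5)*29 + 729 = 87/5 + 729 = 3732/5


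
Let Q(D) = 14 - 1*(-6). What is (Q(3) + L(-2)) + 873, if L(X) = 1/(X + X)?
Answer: 3571/4 ≈ 892.75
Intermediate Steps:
L(X) = 1/(2*X)
Q(D) = 20 (Q(D) = 14 + 6 = 20)
(Q(3) + L(-2)) + 873 = (20 + (1/2)/(-2)) + 873 = (20 + (1/2)*(-1/2)) + 873 = (20 - 1/4) + 873 = 79/4 + 873 = 3571/4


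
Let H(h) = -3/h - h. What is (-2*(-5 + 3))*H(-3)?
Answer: 16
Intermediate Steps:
H(h) = -h - 3/h
(-2*(-5 + 3))*H(-3) = (-2*(-5 + 3))*(-1*(-3) - 3/(-3)) = (-2*(-2))*(3 - 3*(-1/3)) = 4*(3 + 1) = 4*4 = 16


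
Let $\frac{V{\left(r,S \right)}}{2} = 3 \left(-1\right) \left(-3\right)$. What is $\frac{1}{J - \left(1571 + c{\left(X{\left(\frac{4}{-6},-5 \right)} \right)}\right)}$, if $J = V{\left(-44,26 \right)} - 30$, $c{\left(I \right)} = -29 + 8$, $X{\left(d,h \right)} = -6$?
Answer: $- \frac{1}{1562} \approx -0.00064021$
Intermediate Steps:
$c{\left(I \right)} = -21$
$V{\left(r,S \right)} = 18$ ($V{\left(r,S \right)} = 2 \cdot 3 \left(-1\right) \left(-3\right) = 2 \left(\left(-3\right) \left(-3\right)\right) = 2 \cdot 9 = 18$)
$J = -12$ ($J = 18 - 30 = -12$)
$\frac{1}{J - \left(1571 + c{\left(X{\left(\frac{4}{-6},-5 \right)} \right)}\right)} = \frac{1}{-12 - 1550} = \frac{1}{-1562} = - \frac{1}{1562}$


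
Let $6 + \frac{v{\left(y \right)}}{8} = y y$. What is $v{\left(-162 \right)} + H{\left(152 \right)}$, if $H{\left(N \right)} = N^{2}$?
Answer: $233008$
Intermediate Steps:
$v{\left(y \right)} = -48 + 8 y^{2}$ ($v{\left(y \right)} = -48 + 8 y y = -48 + 8 y^{2}$)
$v{\left(-162 \right)} + H{\left(152 \right)} = \left(-48 + 8 \left(-162\right)^{2}\right) + 152^{2} = \left(-48 + 8 \cdot 26244\right) + 23104 = \left(-48 + 209952\right) + 23104 = 209904 + 23104 = 233008$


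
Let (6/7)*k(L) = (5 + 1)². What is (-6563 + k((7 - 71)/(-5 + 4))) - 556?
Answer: -7077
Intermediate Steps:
k(L) = 42 (k(L) = 7*(5 + 1)²/6 = (7/6)*6² = (7/6)*36 = 42)
(-6563 + k((7 - 71)/(-5 + 4))) - 556 = (-6563 + 42) - 556 = -6521 - 556 = -7077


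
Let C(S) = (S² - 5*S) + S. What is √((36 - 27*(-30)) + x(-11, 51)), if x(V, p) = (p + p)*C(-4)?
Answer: √4110 ≈ 64.109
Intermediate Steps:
C(S) = S² - 4*S
x(V, p) = 64*p (x(V, p) = (p + p)*(-4*(-4 - 4)) = (2*p)*(-4*(-8)) = (2*p)*32 = 64*p)
√((36 - 27*(-30)) + x(-11, 51)) = √((36 - 27*(-30)) + 64*51) = √((36 + 810) + 3264) = √(846 + 3264) = √4110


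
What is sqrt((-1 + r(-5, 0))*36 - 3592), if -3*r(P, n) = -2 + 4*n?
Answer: 2*I*sqrt(901) ≈ 60.033*I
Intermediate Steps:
r(P, n) = 2/3 - 4*n/3 (r(P, n) = -(-2 + 4*n)/3 = 2/3 - 4*n/3)
sqrt((-1 + r(-5, 0))*36 - 3592) = sqrt((-1 + (2/3 - 4/3*0))*36 - 3592) = sqrt((-1 + (2/3 + 0))*36 - 3592) = sqrt((-1 + 2/3)*36 - 3592) = sqrt(-1/3*36 - 3592) = sqrt(-12 - 3592) = sqrt(-3604) = 2*I*sqrt(901)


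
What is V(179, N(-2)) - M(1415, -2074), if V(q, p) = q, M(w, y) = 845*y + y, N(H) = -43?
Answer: 1754783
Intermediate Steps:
M(w, y) = 846*y
V(179, N(-2)) - M(1415, -2074) = 179 - 846*(-2074) = 179 - 1*(-1754604) = 179 + 1754604 = 1754783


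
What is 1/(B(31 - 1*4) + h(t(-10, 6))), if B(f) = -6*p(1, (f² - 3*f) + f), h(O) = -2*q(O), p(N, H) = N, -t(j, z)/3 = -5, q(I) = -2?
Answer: -½ ≈ -0.50000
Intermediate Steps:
t(j, z) = 15 (t(j, z) = -3*(-5) = 15)
h(O) = 4 (h(O) = -2*(-2) = 4)
B(f) = -6 (B(f) = -6*1 = -6)
1/(B(31 - 1*4) + h(t(-10, 6))) = 1/(-6 + 4) = 1/(-2) = -½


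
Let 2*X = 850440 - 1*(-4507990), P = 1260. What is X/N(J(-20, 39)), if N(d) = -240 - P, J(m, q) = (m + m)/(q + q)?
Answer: -535843/300 ≈ -1786.1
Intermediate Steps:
J(m, q) = m/q (J(m, q) = (2*m)/((2*q)) = (2*m)*(1/(2*q)) = m/q)
N(d) = -1500 (N(d) = -240 - 1*1260 = -240 - 1260 = -1500)
X = 2679215 (X = (850440 - 1*(-4507990))/2 = (850440 + 4507990)/2 = (½)*5358430 = 2679215)
X/N(J(-20, 39)) = 2679215/(-1500) = 2679215*(-1/1500) = -535843/300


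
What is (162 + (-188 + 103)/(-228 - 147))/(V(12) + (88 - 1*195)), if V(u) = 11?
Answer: -12167/7200 ≈ -1.6899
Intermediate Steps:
(162 + (-188 + 103)/(-228 - 147))/(V(12) + (88 - 1*195)) = (162 + (-188 + 103)/(-228 - 147))/(11 + (88 - 1*195)) = (162 - 85/(-375))/(11 + (88 - 195)) = (162 - 85*(-1/375))/(11 - 107) = (162 + 17/75)/(-96) = (12167/75)*(-1/96) = -12167/7200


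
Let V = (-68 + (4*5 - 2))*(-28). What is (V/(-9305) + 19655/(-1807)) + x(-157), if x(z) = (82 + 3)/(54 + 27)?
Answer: -2717956820/272388987 ≈ -9.9782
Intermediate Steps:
x(z) = 85/81
V = 1400 (V = (-68 + (20 - 2))*(-28) = (-68 + 18)*(-28) = -50*(-28) = 1400)
(V/(-9305) + 19655/(-1807)) + x(-157) = (1400/(-9305) + 19655/(-1807)) + 85/81 = (1400*(-1/9305) + 19655*(-1/1807)) + 85/81 = (-280/1861 - 19655/1807) + 85/81 = -37083915/3362827 + 85/81 = -2717956820/272388987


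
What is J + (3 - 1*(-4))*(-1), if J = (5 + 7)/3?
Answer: -3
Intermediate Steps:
J = 4 (J = 12*(⅓) = 4)
J + (3 - 1*(-4))*(-1) = 4 + (3 - 1*(-4))*(-1) = 4 + (3 + 4)*(-1) = 4 + 7*(-1) = 4 - 7 = -3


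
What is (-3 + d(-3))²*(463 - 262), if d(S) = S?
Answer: 7236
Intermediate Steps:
(-3 + d(-3))²*(463 - 262) = (-3 - 3)²*(463 - 262) = (-6)²*201 = 36*201 = 7236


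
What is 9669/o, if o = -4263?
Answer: -3223/1421 ≈ -2.2681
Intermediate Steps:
9669/o = 9669/(-4263) = 9669*(-1/4263) = -3223/1421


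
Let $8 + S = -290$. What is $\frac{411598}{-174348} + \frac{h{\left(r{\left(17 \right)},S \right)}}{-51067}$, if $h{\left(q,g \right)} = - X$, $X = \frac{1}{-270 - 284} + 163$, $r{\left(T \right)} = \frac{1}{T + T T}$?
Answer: $- \frac{1453602973477}{616562480133} \approx -2.3576$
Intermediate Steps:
$r{\left(T \right)} = \frac{1}{T + T^{2}}$
$S = -298$ ($S = -8 - 290 = -298$)
$X = \frac{90301}{554}$ ($X = \frac{1}{-554} + 163 = - \frac{1}{554} + 163 = \frac{90301}{554} \approx 163.0$)
$h{\left(q,g \right)} = - \frac{90301}{554}$ ($h{\left(q,g \right)} = \left(-1\right) \frac{90301}{554} = - \frac{90301}{554}$)
$\frac{411598}{-174348} + \frac{h{\left(r{\left(17 \right)},S \right)}}{-51067} = \frac{411598}{-174348} - \frac{90301}{554 \left(-51067\right)} = 411598 \left(- \frac{1}{174348}\right) - - \frac{90301}{28291118} = - \frac{205799}{87174} + \frac{90301}{28291118} = - \frac{1453602973477}{616562480133}$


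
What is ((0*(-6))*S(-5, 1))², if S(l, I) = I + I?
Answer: 0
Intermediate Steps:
S(l, I) = 2*I
((0*(-6))*S(-5, 1))² = ((0*(-6))*(2*1))² = (0*2)² = 0² = 0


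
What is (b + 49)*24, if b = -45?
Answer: 96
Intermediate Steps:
(b + 49)*24 = (-45 + 49)*24 = 4*24 = 96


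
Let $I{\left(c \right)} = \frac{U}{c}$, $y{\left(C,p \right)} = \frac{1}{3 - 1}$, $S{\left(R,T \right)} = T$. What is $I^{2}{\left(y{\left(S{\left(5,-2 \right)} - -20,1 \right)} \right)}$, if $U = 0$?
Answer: $0$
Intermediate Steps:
$y{\left(C,p \right)} = \frac{1}{2}$
$I{\left(c \right)} = 0$ ($I{\left(c \right)} = \frac{0}{c} = 0$)
$I^{2}{\left(y{\left(S{\left(5,-2 \right)} - -20,1 \right)} \right)} = 0^{2} = 0$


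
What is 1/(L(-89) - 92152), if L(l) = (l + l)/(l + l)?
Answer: -1/92151 ≈ -1.0852e-5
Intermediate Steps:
L(l) = 1 (L(l) = (2*l)/((2*l)) = (2*l)*(1/(2*l)) = 1)
1/(L(-89) - 92152) = 1/(1 - 92152) = 1/(-92151) = -1/92151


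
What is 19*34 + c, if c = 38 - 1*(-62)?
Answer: 746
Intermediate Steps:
c = 100 (c = 38 + 62 = 100)
19*34 + c = 19*34 + 100 = 646 + 100 = 746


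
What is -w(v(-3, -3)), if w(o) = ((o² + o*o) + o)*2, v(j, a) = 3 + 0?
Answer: -42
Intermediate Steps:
v(j, a) = 3
w(o) = 2*o + 4*o² (w(o) = ((o² + o²) + o)*2 = (2*o² + o)*2 = (o + 2*o²)*2 = 2*o + 4*o²)
-w(v(-3, -3)) = -2*3*(1 + 2*3) = -2*3*(1 + 6) = -2*3*7 = -1*42 = -42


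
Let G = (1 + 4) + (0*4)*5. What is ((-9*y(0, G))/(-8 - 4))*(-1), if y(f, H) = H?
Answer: -15/4 ≈ -3.7500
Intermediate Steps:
G = 5 (G = 5 + 0*5 = 5 + 0 = 5)
((-9*y(0, G))/(-8 - 4))*(-1) = ((-9*5)/(-8 - 4))*(-1) = -45/(-12)*(-1) = -45*(-1/12)*(-1) = (15/4)*(-1) = -15/4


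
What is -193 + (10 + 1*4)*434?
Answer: 5883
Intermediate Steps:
-193 + (10 + 1*4)*434 = -193 + (10 + 4)*434 = -193 + 14*434 = -193 + 6076 = 5883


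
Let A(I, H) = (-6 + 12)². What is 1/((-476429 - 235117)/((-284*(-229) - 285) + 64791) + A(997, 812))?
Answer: 64771/1975983 ≈ 0.032779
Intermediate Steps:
A(I, H) = 36 (A(I, H) = 6² = 36)
1/((-476429 - 235117)/((-284*(-229) - 285) + 64791) + A(997, 812)) = 1/((-476429 - 235117)/((-284*(-229) - 285) + 64791) + 36) = 1/(-711546/((65036 - 285) + 64791) + 36) = 1/(-711546/(64751 + 64791) + 36) = 1/(-711546/129542 + 36) = 1/(-711546*1/129542 + 36) = 1/(-355773/64771 + 36) = 1/(1975983/64771) = 64771/1975983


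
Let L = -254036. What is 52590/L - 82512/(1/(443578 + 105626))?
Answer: -5755937583490359/127018 ≈ -4.5316e+10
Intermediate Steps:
52590/L - 82512/(1/(443578 + 105626)) = 52590/(-254036) - 82512/(1/(443578 + 105626)) = 52590*(-1/254036) - 82512/(1/549204) = -26295/127018 - 82512/1/549204 = -26295/127018 - 82512*549204 = -26295/127018 - 45315920448 = -5755937583490359/127018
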